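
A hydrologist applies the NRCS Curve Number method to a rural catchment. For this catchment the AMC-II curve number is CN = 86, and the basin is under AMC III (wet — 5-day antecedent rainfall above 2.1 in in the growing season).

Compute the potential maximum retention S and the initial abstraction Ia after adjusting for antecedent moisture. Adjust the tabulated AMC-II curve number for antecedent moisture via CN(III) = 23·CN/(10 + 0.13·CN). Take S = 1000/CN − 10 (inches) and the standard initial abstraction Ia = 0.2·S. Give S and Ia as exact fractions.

Adjust CN=86 to AMC III: 23·86/(10 + 0.13·86) → 1978 ÷ (1059/50) = 98900/1059 ≈ 93.390
Max retention: S = 1000/(98900/1059) − 10 = 700/989 in (≈ 0.708 in)
Ia = 0.2·(700/989) = 140/989 in ≈ 0.142 in

S = 700/989 in ≈ 0.708 in; Ia = 140/989 in ≈ 0.142 in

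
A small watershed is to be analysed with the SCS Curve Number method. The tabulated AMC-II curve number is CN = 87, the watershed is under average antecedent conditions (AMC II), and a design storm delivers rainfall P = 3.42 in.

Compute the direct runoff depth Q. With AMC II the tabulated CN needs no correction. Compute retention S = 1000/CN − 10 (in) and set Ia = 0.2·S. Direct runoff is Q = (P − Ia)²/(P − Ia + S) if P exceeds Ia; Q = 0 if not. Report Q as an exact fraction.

Q = 184334929/87334950 in ≈ 2.111 in

CN(II) = 87; AMC II needs no correction.
Retention S: 1000/CN − 10 with CN=87.000 → S = 130/87 ≈ 1.494 in
Ia = 0.2S: 0.2·1.494 = 0.299 in (exactly 26/87)
Since P=3.420 > Ia=0.299: effective rainfall P−Ia = 13577/4350 in
Runoff Q = (P−Ia)²/(P−Ia+S) = (3.121)²/(3.121+1.494) = 184334929/87334950 ≈ 2.111 in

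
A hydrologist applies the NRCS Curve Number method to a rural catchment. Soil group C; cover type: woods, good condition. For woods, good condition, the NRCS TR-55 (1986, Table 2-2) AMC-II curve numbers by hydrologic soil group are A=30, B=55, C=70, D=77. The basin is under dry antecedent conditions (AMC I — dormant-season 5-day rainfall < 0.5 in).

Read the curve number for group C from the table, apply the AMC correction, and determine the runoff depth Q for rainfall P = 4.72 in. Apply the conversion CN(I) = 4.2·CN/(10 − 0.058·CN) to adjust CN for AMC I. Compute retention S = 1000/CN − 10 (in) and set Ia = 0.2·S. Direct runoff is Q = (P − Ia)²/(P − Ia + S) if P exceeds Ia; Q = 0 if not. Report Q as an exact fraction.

Q = 5385762/9666475 in ≈ 0.557 in

NRCS table: woods, good condition, soil group C → CN(II) = 70
Adjust CN=70 to AMC I: 4.2·70/(10 − 0.058·70) → 294 ÷ (297/50) = 4900/99 ≈ 49.495
Retention S: 1000/CN − 10 with CN=49.495 → S = 500/49 ≈ 10.204 in
Ia = 0.2·(500/49) = 100/49 in ≈ 2.041 in
Excess rainfall: 4.720 − 2.041 = 2.679 in; P > Ia so Q > 0
Q: (3282/1225)² ÷ (15782/1225) = 5385762/9666475 in (≈ 0.557 in)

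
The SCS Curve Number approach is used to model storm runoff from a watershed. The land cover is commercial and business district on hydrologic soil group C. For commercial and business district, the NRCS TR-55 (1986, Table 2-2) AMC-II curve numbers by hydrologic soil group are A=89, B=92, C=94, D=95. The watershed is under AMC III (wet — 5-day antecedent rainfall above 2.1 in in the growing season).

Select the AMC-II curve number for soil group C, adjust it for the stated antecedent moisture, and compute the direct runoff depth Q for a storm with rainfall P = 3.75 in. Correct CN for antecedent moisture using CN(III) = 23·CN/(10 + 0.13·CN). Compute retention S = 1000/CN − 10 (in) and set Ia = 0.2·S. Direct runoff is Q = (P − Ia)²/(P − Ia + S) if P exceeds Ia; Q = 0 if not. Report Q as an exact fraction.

Q = 3402675/990196 in ≈ 3.436 in

NRCS table: commercial and business district, soil group C → CN(II) = 94
CN(III) from CN(II)=94: (23·94)/(10 + 0.13·94) = 108100/1111 ≈ 97.300
Max retention: S = 1000/(108100/1111) − 10 = 300/1081 in (≈ 0.278 in)
Ia = 0.2S: 0.2·0.278 = 0.056 in (exactly 60/1081)
Excess rainfall: 3.750 − 0.056 = 3.694 in; P > Ia so Q > 0
Q = (15975/4324)²/((15975/4324) + 300/1081) = (255200625/18696976)/(17175/4324) = 3402675/990196 in ≈ 3.436 in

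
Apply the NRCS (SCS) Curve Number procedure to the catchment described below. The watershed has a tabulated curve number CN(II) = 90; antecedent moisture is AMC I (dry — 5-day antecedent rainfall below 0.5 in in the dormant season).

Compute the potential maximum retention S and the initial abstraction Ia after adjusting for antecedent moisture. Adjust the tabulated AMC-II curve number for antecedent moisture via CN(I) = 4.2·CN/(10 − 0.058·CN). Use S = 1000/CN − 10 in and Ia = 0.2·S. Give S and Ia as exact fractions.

S = 500/189 in ≈ 2.646 in; Ia = 100/189 in ≈ 0.529 in

Dry (AMC I): CN(I) = 4.2·90/(10 − 0.058·90) = 378/(239/50) = 18900/239 ≈ 79.079
S = 1000/(18900/239) − 10 = 500/189 in ≈ 2.646 in
Ia = 0.2·(500/189) = 100/189 in ≈ 0.529 in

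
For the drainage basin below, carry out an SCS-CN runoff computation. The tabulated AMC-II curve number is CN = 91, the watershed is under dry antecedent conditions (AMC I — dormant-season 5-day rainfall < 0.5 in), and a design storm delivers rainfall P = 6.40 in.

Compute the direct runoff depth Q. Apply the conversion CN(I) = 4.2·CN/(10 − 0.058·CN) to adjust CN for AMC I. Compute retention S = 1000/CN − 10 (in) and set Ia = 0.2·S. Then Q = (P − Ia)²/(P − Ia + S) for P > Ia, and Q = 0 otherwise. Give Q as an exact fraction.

Q = 22287841/5252065 in ≈ 4.244 in

CN(I) from CN(II)=91: (4.2·91)/(10 − 0.058·91) = 63700/787 ≈ 80.940
S = 1000/(63700/787) − 10 = 1500/637 in ≈ 2.355 in
Initial abstraction Ia = S/5 = (1500/637)/5 = 300/637 ≈ 0.471 in
Since P=6.400 > Ia=0.471: effective rainfall P−Ia = 18884/3185 in
Q: (18884/3185)² ÷ (26384/3185) = 22287841/5252065 in (≈ 4.244 in)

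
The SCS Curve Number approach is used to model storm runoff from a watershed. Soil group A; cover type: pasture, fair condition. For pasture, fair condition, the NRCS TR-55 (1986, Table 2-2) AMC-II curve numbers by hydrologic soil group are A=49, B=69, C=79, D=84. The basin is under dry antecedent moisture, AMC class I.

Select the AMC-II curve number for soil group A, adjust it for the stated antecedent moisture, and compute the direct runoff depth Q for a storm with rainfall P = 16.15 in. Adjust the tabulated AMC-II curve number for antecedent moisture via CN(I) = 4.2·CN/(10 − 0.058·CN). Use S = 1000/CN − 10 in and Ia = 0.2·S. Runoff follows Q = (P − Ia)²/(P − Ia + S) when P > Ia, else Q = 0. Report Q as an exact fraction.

NRCS table: pasture, fair condition, soil group A → CN(II) = 49
Dry (AMC I): CN(I) = 4.2·49/(10 − 0.058·49) = (1029/5)/(3579/500) = 34300/1193 ≈ 28.751
Max retention: S = 1000/(34300/1193) − 10 = 8500/343 in (≈ 24.781 in)
Ia = 0.2·(8500/343) = 1700/343 in ≈ 4.956 in
P − Ia = 16.150 − 4.956 = 76789/6860 ≈ 11.194 in (> 0, runoff occurs)
Runoff Q = (P−Ia)²/(P−Ia+S) = (11.194)²/(11.194+24.781) = 346855913/99586620 ≈ 3.483 in

Q = 346855913/99586620 in ≈ 3.483 in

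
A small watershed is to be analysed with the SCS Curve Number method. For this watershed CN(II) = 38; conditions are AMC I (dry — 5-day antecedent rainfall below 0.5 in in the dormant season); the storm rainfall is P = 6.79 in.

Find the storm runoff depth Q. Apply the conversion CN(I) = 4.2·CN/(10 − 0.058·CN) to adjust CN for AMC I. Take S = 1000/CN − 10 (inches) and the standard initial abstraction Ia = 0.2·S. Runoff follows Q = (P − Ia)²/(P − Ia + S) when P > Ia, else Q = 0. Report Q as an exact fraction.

Q = 0 in ≈ 0.000 in

Adjust CN=38 to AMC I: 4.2·38/(10 − 0.058·38) → (798/5) ÷ (1949/250) = 39900/1949 ≈ 20.472
Retention S: 1000/CN − 10 with CN=20.472 → S = 15500/399 ≈ 38.847 in
Initial abstraction Ia = S/5 = (15500/399)/5 = 3100/399 ≈ 7.769 in
P = 6.790 ≤ Ia = 7.769 in: entire storm abstracted, Q = 0.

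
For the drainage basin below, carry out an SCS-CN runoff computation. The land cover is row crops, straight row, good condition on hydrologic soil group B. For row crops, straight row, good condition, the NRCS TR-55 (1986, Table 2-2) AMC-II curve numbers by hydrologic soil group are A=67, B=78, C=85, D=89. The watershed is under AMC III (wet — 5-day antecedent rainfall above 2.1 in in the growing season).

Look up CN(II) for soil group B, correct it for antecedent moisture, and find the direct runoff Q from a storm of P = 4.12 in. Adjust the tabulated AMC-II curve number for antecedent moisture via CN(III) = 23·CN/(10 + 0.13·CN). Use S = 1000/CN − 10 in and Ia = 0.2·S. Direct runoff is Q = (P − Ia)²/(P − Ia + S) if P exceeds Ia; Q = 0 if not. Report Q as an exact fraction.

Q = 7550045881/2565218175 in ≈ 2.943 in

NRCS table: row crops, straight row, good condition, soil group B → CN(II) = 78
CN(III) from CN(II)=78: (23·78)/(10 + 0.13·78) = 89700/1007 ≈ 89.076
Retention S: 1000/CN − 10 with CN=89.076 → S = 1100/897 ≈ 1.226 in
Ia = 0.2·(1100/897) = 220/897 in ≈ 0.245 in
P − Ia = 4.120 − 0.245 = 86891/22425 ≈ 3.875 in (> 0, runoff occurs)
Q: (86891/22425)² ÷ (114391/22425) = 7550045881/2565218175 in (≈ 2.943 in)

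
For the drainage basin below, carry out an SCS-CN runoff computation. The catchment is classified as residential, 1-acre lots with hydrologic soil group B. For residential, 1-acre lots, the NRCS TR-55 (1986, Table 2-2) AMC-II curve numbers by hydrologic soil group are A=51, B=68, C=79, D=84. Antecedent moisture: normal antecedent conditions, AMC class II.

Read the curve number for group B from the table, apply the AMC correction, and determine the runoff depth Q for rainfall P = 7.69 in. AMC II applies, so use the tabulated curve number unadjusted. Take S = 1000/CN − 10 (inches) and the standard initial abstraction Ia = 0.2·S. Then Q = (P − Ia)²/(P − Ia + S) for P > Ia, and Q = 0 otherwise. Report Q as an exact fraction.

Q = 131629729/33104100 in ≈ 3.976 in

NRCS table: residential, 1-acre lots, soil group B → CN(II) = 68
Average conditions: CN = 68 (no AMC adjustment).
S = 1000/68 − 10 = 80/17 in ≈ 4.706 in
Initial abstraction Ia = S/5 = (80/17)/5 = 16/17 ≈ 0.941 in
Since P=7.690 > Ia=0.941: effective rainfall P−Ia = 11473/1700 in
Q: (11473/1700)² ÷ (19473/1700) = 131629729/33104100 in (≈ 3.976 in)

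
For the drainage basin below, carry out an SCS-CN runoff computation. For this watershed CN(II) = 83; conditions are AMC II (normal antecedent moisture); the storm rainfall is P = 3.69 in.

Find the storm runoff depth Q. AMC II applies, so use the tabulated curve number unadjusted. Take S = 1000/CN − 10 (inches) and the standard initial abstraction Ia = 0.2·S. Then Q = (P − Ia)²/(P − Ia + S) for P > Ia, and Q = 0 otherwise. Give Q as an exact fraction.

Q = 741309529/367084100 in ≈ 2.019 in

Average conditions: CN = 83 (no AMC adjustment).
Retention S: 1000/CN − 10 with CN=83.000 → S = 170/83 ≈ 2.048 in
Ia = 0.2S: 0.2·2.048 = 0.410 in (exactly 34/83)
Since P=3.690 > Ia=0.410: effective rainfall P−Ia = 27227/8300 in
Runoff Q = (P−Ia)²/(P−Ia+S) = (3.280)²/(3.280+2.048) = 741309529/367084100 ≈ 2.019 in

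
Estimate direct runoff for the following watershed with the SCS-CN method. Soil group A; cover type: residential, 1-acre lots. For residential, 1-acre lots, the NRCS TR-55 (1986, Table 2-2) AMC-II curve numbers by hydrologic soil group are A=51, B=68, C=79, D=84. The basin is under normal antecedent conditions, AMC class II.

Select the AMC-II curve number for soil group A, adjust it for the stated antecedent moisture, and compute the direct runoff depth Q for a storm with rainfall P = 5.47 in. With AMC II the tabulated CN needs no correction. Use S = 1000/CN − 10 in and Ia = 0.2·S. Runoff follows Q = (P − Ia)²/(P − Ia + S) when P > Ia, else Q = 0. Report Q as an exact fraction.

Q = 327501409/342194700 in ≈ 0.957 in

NRCS table: residential, 1-acre lots, soil group A → CN(II) = 51
Average conditions: CN = 51 (no AMC adjustment).
Retention S: 1000/CN − 10 with CN=51.000 → S = 490/51 ≈ 9.608 in
Ia = 0.2S: 0.2·9.608 = 1.922 in (exactly 98/51)
Excess rainfall: 5.470 − 1.922 = 3.548 in; P > Ia so Q > 0
Q = (18097/5100)²/((18097/5100) + 490/51) = (327501409/26010000)/(67097/5100) = 327501409/342194700 in ≈ 0.957 in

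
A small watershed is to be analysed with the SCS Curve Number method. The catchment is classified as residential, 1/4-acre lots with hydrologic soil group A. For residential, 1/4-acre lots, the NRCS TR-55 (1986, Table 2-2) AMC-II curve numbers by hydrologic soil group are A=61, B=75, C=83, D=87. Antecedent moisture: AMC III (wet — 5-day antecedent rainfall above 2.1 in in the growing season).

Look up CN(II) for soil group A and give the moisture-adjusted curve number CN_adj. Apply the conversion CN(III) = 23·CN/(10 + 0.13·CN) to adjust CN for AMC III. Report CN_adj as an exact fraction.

NRCS table: residential, 1/4-acre lots, soil group A → CN(II) = 61
CN(III) from CN(II)=61: (23·61)/(10 + 0.13·61) = 140300/1793 ≈ 78.249

CN_adj = 140300/1793 ≈ 78.249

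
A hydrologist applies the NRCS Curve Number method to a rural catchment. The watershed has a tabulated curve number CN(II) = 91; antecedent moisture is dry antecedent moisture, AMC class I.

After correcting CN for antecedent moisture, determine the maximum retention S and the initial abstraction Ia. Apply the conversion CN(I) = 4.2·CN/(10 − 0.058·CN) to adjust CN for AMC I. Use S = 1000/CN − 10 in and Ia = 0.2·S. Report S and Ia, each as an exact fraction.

S = 1500/637 in ≈ 2.355 in; Ia = 300/637 in ≈ 0.471 in

Adjust CN=91 to AMC I: 4.2·91/(10 − 0.058·91) → (1911/5) ÷ (2361/500) = 63700/787 ≈ 80.940
Max retention: S = 1000/(63700/787) − 10 = 1500/637 in (≈ 2.355 in)
Ia = 0.2S: 0.2·2.355 = 0.471 in (exactly 300/637)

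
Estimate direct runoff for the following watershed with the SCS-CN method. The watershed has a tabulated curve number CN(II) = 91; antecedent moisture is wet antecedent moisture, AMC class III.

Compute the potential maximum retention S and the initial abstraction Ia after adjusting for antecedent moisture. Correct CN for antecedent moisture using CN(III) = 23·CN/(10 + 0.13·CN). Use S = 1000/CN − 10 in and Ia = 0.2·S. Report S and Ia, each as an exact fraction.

Wet (AMC III): CN(III) = 23·91/(10 + 0.13·91) = 2093/(2183/100) = 209300/2183 ≈ 95.877
Max retention: S = 1000/(209300/2183) − 10 = 900/2093 in (≈ 0.430 in)
Initial abstraction Ia = S/5 = (900/2093)/5 = 180/2093 ≈ 0.086 in

S = 900/2093 in ≈ 0.430 in; Ia = 180/2093 in ≈ 0.086 in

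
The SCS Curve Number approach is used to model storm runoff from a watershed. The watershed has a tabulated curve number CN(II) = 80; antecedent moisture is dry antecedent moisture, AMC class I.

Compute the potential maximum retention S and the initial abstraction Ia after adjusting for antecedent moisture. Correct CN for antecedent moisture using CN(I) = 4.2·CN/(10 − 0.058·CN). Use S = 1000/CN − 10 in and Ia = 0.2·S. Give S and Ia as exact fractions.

Adjust CN=80 to AMC I: 4.2·80/(10 − 0.058·80) → 336 ÷ (134/25) = 4200/67 ≈ 62.687
Max retention: S = 1000/(4200/67) − 10 = 125/21 in (≈ 5.952 in)
Ia = 0.2·(125/21) = 25/21 in ≈ 1.190 in

S = 125/21 in ≈ 5.952 in; Ia = 25/21 in ≈ 1.190 in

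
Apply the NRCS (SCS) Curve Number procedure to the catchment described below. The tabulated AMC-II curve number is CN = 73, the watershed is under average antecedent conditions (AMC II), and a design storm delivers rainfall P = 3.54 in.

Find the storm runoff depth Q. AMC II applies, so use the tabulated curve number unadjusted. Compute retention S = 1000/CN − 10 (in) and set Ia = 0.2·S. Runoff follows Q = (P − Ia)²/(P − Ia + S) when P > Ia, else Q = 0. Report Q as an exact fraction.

Q = 34822947/28860550 in ≈ 1.207 in

AMC II — tabulated CN = 73 applies directly.
Max retention: S = 1000/73 − 10 = 270/73 in (≈ 3.699 in)
Initial abstraction Ia = S/5 = (270/73)/5 = 54/73 ≈ 0.740 in
P − Ia = 3.540 − 0.740 = 10221/3650 ≈ 2.800 in (> 0, runoff occurs)
Runoff Q = (P−Ia)²/(P−Ia+S) = (2.800)²/(2.800+3.699) = 34822947/28860550 ≈ 1.207 in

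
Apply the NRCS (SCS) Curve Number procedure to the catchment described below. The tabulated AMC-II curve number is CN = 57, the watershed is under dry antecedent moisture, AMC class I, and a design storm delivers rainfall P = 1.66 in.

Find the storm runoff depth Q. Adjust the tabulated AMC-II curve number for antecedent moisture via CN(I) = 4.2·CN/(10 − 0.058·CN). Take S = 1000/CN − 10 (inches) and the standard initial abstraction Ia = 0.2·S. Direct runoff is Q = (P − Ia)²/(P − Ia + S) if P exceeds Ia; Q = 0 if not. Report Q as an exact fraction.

Q = 0 in ≈ 0.000 in

CN(I) from CN(II)=57: (4.2·57)/(10 − 0.058·57) = 119700/3347 ≈ 35.763
S = 1000/(119700/3347) − 10 = 21500/1197 in ≈ 17.962 in
Ia = 0.2·(21500/1197) = 4300/1197 in ≈ 3.592 in
P = 1.660 ≤ Ia = 3.592 in: entire storm abstracted, Q = 0.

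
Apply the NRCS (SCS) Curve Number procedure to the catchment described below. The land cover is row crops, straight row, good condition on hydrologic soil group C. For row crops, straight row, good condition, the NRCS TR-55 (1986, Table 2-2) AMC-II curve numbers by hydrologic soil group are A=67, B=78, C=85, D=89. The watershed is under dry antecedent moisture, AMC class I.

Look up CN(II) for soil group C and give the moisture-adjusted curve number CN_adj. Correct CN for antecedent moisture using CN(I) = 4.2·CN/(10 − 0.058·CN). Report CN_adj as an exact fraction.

NRCS table: row crops, straight row, good condition, soil group C → CN(II) = 85
Dry (AMC I): CN(I) = 4.2·85/(10 − 0.058·85) = 357/(507/100) = 11900/169 ≈ 70.414

CN_adj = 11900/169 ≈ 70.414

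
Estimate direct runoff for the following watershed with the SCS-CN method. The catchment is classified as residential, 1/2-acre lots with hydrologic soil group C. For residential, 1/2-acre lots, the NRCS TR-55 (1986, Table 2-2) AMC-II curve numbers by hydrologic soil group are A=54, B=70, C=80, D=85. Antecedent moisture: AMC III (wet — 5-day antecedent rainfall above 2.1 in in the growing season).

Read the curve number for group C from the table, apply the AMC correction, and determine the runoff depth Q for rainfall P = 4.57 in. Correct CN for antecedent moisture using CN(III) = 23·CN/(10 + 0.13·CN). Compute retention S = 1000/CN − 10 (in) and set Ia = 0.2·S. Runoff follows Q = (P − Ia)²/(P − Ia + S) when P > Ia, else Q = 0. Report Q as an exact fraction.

Q = 100220121/28775300 in ≈ 3.483 in

NRCS table: residential, 1/2-acre lots, soil group C → CN(II) = 80
Adjust CN=80 to AMC III: 23·80/(10 + 0.13·80) → 1840 ÷ (102/5) = 4600/51 ≈ 90.196
Max retention: S = 1000/(4600/51) − 10 = 25/23 in (≈ 1.087 in)
Ia = 0.2·(25/23) = 5/23 in ≈ 0.217 in
P − Ia = 4.570 − 0.217 = 10011/2300 ≈ 4.353 in (> 0, runoff occurs)
Q = (10011/2300)²/((10011/2300) + 25/23) = (100220121/5290000)/(12511/2300) = 100220121/28775300 in ≈ 3.483 in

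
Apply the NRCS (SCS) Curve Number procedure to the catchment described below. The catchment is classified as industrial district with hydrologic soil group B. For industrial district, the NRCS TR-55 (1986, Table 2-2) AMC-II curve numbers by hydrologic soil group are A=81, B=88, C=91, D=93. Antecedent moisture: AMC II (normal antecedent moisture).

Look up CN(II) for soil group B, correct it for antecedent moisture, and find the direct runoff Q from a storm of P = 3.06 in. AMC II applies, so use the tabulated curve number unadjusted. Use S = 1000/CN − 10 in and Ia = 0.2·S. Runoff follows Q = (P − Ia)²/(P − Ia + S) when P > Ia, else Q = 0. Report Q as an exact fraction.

Q = 783363/418550 in ≈ 1.872 in

NRCS table: industrial district, soil group B → CN(II) = 88
AMC II — tabulated CN = 88 applies directly.
Max retention: S = 1000/88 − 10 = 15/11 in (≈ 1.364 in)
Ia = 0.2·(15/11) = 3/11 in ≈ 0.273 in
P − Ia = 3.060 − 0.273 = 1533/550 ≈ 2.787 in (> 0, runoff occurs)
Q = (1533/550)²/((1533/550) + 15/11) = (2350089/302500)/(2283/550) = 783363/418550 in ≈ 1.872 in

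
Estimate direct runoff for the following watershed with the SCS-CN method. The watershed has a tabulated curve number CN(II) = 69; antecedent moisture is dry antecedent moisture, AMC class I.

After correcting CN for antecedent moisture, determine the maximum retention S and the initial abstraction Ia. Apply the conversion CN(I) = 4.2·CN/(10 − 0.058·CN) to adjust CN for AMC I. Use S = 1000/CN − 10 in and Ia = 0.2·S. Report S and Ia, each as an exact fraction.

CN(I) from CN(II)=69: (4.2·69)/(10 − 0.058·69) = 144900/2999 ≈ 48.316
Max retention: S = 1000/(144900/2999) − 10 = 15500/1449 in (≈ 10.697 in)
Ia = 0.2·(15500/1449) = 3100/1449 in ≈ 2.139 in

S = 15500/1449 in ≈ 10.697 in; Ia = 3100/1449 in ≈ 2.139 in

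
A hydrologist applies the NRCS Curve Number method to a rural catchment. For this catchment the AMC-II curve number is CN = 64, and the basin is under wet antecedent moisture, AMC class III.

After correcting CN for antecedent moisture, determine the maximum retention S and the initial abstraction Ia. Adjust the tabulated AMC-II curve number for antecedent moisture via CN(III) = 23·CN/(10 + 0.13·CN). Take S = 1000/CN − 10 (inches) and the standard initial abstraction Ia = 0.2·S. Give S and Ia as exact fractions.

S = 225/92 in ≈ 2.446 in; Ia = 45/92 in ≈ 0.489 in

Wet (AMC III): CN(III) = 23·64/(10 + 0.13·64) = 1472/(458/25) = 18400/229 ≈ 80.349
Retention S: 1000/CN − 10 with CN=80.349 → S = 225/92 ≈ 2.446 in
Ia = 0.2S: 0.2·2.446 = 0.489 in (exactly 45/92)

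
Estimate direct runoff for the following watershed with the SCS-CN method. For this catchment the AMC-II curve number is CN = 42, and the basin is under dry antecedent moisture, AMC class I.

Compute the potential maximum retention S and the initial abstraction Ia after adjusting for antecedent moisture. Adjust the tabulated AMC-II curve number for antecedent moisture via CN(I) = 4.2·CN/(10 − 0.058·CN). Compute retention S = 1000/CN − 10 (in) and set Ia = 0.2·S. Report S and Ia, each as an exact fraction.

Dry (AMC I): CN(I) = 4.2·42/(10 − 0.058·42) = (882/5)/(1891/250) = 44100/1891 ≈ 23.321
Max retention: S = 1000/(44100/1891) − 10 = 14500/441 in (≈ 32.880 in)
Ia = 0.2S: 0.2·32.880 = 6.576 in (exactly 2900/441)

S = 14500/441 in ≈ 32.880 in; Ia = 2900/441 in ≈ 6.576 in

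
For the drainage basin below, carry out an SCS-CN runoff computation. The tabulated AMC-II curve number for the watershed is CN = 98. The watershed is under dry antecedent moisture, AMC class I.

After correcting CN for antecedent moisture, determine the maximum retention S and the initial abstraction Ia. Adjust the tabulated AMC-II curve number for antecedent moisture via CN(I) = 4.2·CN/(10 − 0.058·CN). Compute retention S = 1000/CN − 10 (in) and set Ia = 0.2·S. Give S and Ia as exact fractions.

Adjust CN=98 to AMC I: 4.2·98/(10 − 0.058·98) → (2058/5) ÷ (1079/250) = 102900/1079 ≈ 95.366
S = 1000/(102900/1079) − 10 = 500/1029 in ≈ 0.486 in
Initial abstraction Ia = S/5 = (500/1029)/5 = 100/1029 ≈ 0.097 in

S = 500/1029 in ≈ 0.486 in; Ia = 100/1029 in ≈ 0.097 in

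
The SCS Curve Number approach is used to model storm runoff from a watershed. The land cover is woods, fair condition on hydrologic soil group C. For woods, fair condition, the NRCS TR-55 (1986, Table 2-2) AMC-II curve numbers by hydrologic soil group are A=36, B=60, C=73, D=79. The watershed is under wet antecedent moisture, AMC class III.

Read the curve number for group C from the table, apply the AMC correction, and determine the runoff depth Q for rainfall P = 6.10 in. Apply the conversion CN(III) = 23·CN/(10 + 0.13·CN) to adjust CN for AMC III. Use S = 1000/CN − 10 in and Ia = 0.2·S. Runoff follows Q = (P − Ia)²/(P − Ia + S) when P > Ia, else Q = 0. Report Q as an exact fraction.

NRCS table: woods, fair condition, soil group C → CN(II) = 73
Adjust CN=73 to AMC III: 23·73/(10 + 0.13·73) → 1679 ÷ (1949/100) = 167900/1949 ≈ 86.147
Max retention: S = 1000/(167900/1949) − 10 = 2700/1679 in (≈ 1.608 in)
Ia = 0.2·(2700/1679) = 540/1679 in ≈ 0.322 in
Since P=6.100 > Ia=0.322: effective rainfall P−Ia = 97019/16790 in
Q = (97019/16790)²/((97019/16790) + 2700/1679) = (9412686361/281904100)/(124019/16790) = 9412686361/2082279010 in ≈ 4.520 in

Q = 9412686361/2082279010 in ≈ 4.520 in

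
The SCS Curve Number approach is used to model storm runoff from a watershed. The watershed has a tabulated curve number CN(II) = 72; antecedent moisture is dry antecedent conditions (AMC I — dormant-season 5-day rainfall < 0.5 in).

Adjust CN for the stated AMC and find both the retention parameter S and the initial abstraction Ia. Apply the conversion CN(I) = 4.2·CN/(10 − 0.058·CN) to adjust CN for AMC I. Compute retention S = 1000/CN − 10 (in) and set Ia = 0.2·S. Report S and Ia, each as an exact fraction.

CN(I) from CN(II)=72: (4.2·72)/(10 − 0.058·72) = 675/13 ≈ 51.923
Retention S: 1000/CN − 10 with CN=51.923 → S = 250/27 ≈ 9.259 in
Ia = 0.2S: 0.2·9.259 = 1.852 in (exactly 50/27)

S = 250/27 in ≈ 9.259 in; Ia = 50/27 in ≈ 1.852 in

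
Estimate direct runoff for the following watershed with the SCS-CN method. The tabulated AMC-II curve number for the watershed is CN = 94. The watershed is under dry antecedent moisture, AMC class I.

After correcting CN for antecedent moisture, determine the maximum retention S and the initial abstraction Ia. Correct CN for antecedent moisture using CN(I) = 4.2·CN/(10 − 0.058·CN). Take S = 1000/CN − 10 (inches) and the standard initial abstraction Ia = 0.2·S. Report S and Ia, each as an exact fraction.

Dry (AMC I): CN(I) = 4.2·94/(10 − 0.058·94) = (1974/5)/(1137/250) = 32900/379 ≈ 86.807
S = 1000/(32900/379) − 10 = 500/329 in ≈ 1.520 in
Ia = 0.2S: 0.2·1.520 = 0.304 in (exactly 100/329)

S = 500/329 in ≈ 1.520 in; Ia = 100/329 in ≈ 0.304 in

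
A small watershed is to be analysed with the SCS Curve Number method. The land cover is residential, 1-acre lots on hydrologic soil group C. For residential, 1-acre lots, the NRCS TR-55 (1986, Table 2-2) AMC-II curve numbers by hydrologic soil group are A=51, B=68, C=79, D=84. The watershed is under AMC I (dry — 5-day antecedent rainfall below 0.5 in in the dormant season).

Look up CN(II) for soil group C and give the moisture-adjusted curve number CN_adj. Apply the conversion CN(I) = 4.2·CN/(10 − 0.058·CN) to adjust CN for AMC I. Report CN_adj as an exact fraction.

NRCS table: residential, 1-acre lots, soil group C → CN(II) = 79
Adjust CN=79 to AMC I: 4.2·79/(10 − 0.058·79) → (1659/5) ÷ (2709/500) = 7900/129 ≈ 61.240

CN_adj = 7900/129 ≈ 61.240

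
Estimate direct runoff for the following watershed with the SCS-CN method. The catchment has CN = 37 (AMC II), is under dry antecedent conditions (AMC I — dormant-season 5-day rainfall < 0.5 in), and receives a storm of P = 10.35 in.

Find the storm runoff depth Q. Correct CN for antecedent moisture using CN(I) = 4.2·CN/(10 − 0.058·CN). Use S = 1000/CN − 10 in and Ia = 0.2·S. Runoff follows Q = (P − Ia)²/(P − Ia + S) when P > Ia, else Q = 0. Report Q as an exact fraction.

Adjust CN=37 to AMC I: 4.2·37/(10 − 0.058·37) → (777/5) ÷ (3927/500) = 3700/187 ≈ 19.786
Max retention: S = 1000/(3700/187) − 10 = 1500/37 in (≈ 40.541 in)
Ia = 0.2S: 0.2·40.541 = 8.108 in (exactly 300/37)
Since P=10.350 > Ia=8.108: effective rainfall P−Ia = 1659/740 in
Q: (1659/740)² ÷ (31659/740) = 917427/7809220 in (≈ 0.117 in)

Q = 917427/7809220 in ≈ 0.117 in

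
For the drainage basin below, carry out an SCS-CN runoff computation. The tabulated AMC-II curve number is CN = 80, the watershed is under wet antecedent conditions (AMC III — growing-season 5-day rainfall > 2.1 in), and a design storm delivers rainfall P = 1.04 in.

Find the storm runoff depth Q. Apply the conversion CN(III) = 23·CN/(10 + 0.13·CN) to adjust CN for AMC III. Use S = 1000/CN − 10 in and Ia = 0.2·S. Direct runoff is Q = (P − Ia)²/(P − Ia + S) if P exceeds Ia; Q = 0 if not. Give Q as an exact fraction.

Q = 223729/631350 in ≈ 0.354 in

Wet (AMC III): CN(III) = 23·80/(10 + 0.13·80) = 1840/(102/5) = 4600/51 ≈ 90.196
Max retention: S = 1000/(4600/51) − 10 = 25/23 in (≈ 1.087 in)
Initial abstraction Ia = S/5 = (25/23)/5 = 5/23 ≈ 0.217 in
Excess rainfall: 1.040 − 0.217 = 0.823 in; P > Ia so Q > 0
Runoff Q = (P−Ia)²/(P−Ia+S) = (0.823)²/(0.823+1.087) = 223729/631350 ≈ 0.354 in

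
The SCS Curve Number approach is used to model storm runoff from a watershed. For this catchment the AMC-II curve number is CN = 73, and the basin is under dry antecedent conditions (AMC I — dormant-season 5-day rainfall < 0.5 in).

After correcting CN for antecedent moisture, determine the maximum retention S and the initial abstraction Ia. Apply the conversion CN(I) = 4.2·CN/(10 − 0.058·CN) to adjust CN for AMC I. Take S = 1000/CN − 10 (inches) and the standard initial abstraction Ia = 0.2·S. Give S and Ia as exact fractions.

CN(I) from CN(II)=73: (4.2·73)/(10 − 0.058·73) = 51100/961 ≈ 53.174
S = 1000/(51100/961) − 10 = 4500/511 in ≈ 8.806 in
Ia = 0.2S: 0.2·8.806 = 1.761 in (exactly 900/511)

S = 4500/511 in ≈ 8.806 in; Ia = 900/511 in ≈ 1.761 in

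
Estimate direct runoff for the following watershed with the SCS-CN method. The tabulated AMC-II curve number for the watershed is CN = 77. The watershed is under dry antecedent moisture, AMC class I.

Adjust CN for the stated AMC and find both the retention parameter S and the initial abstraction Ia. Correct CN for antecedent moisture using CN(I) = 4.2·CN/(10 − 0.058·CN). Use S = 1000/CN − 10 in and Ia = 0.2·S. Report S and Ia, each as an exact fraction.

CN(I) from CN(II)=77: (4.2·77)/(10 − 0.058·77) = 161700/2767 ≈ 58.439
S = 1000/(161700/2767) − 10 = 11500/1617 in ≈ 7.112 in
Ia = 0.2S: 0.2·7.112 = 1.422 in (exactly 2300/1617)

S = 11500/1617 in ≈ 7.112 in; Ia = 2300/1617 in ≈ 1.422 in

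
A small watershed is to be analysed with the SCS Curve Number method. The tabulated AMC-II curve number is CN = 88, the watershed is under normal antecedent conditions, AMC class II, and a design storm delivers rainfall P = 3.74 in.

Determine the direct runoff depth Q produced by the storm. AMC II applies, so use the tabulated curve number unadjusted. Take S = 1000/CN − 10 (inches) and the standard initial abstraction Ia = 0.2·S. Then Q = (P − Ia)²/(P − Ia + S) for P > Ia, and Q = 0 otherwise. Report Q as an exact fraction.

Q = 3636649/1461350 in ≈ 2.489 in

AMC II — tabulated CN = 88 applies directly.
Max retention: S = 1000/88 − 10 = 15/11 in (≈ 1.364 in)
Ia = 0.2S: 0.2·1.364 = 0.273 in (exactly 3/11)
P − Ia = 3.740 − 0.273 = 1907/550 ≈ 3.467 in (> 0, runoff occurs)
Runoff Q = (P−Ia)²/(P−Ia+S) = (3.467)²/(3.467+1.364) = 3636649/1461350 ≈ 2.489 in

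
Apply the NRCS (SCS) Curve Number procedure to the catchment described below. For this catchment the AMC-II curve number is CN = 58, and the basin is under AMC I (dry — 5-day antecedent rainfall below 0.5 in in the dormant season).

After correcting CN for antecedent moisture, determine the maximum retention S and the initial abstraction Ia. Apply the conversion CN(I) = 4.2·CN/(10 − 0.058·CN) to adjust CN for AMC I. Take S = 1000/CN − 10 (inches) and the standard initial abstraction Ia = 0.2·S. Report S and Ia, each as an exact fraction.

S = 500/29 in ≈ 17.241 in; Ia = 100/29 in ≈ 3.448 in

Adjust CN=58 to AMC I: 4.2·58/(10 − 0.058·58) → (1218/5) ÷ (1659/250) = 2900/79 ≈ 36.709
Max retention: S = 1000/(2900/79) − 10 = 500/29 in (≈ 17.241 in)
Ia = 0.2S: 0.2·17.241 = 3.448 in (exactly 100/29)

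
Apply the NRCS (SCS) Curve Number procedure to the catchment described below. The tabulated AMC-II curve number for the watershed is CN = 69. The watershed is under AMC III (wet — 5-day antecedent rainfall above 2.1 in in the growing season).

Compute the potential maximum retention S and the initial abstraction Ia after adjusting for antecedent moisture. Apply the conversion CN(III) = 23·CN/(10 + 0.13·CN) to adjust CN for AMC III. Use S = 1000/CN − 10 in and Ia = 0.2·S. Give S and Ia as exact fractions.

S = 3100/1587 in ≈ 1.953 in; Ia = 620/1587 in ≈ 0.391 in

Wet (AMC III): CN(III) = 23·69/(10 + 0.13·69) = 1587/(1897/100) = 158700/1897 ≈ 83.658
Max retention: S = 1000/(158700/1897) − 10 = 3100/1587 in (≈ 1.953 in)
Ia = 0.2S: 0.2·1.953 = 0.391 in (exactly 620/1587)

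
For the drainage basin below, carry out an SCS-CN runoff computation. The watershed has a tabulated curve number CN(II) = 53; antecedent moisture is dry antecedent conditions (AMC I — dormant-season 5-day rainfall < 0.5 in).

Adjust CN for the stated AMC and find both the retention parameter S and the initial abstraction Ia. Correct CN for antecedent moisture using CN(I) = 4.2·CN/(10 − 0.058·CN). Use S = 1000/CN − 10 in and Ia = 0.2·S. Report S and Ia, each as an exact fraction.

S = 23500/1113 in ≈ 21.114 in; Ia = 4700/1113 in ≈ 4.223 in

Adjust CN=53 to AMC I: 4.2·53/(10 − 0.058·53) → (1113/5) ÷ (3463/500) = 111300/3463 ≈ 32.140
Retention S: 1000/CN − 10 with CN=32.140 → S = 23500/1113 ≈ 21.114 in
Initial abstraction Ia = S/5 = (23500/1113)/5 = 4700/1113 ≈ 4.223 in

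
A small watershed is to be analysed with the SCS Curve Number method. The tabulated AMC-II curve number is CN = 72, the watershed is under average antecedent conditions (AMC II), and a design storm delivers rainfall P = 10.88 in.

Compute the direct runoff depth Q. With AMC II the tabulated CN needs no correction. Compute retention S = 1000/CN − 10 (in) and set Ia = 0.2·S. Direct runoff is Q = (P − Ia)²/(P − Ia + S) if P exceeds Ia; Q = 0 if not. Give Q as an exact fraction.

Average conditions: CN = 72 (no AMC adjustment).
S = 1000/72 − 10 = 35/9 in ≈ 3.889 in
Ia = 0.2·(35/9) = 7/9 in ≈ 0.778 in
Since P=10.880 > Ia=0.778: effective rainfall P−Ia = 2273/225 in
Runoff Q = (P−Ia)²/(P−Ia+S) = (10.102)²/(10.102+3.889) = 5166529/708300 ≈ 7.294 in

Q = 5166529/708300 in ≈ 7.294 in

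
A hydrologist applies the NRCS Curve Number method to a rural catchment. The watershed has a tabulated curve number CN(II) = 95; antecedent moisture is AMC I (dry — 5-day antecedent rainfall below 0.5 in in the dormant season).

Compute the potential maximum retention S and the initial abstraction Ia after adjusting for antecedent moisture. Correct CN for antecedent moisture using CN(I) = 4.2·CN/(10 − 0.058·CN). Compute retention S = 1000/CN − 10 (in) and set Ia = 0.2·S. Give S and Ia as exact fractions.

Dry (AMC I): CN(I) = 4.2·95/(10 − 0.058·95) = 399/(449/100) = 39900/449 ≈ 88.864
Max retention: S = 1000/(39900/449) − 10 = 500/399 in (≈ 1.253 in)
Ia = 0.2S: 0.2·1.253 = 0.251 in (exactly 100/399)

S = 500/399 in ≈ 1.253 in; Ia = 100/399 in ≈ 0.251 in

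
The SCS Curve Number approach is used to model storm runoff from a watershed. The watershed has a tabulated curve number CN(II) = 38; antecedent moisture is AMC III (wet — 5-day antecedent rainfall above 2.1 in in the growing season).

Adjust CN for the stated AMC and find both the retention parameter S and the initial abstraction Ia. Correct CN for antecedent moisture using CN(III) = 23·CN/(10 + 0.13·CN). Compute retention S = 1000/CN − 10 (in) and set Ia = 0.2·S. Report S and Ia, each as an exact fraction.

Adjust CN=38 to AMC III: 23·38/(10 + 0.13·38) → 874 ÷ (747/50) = 43700/747 ≈ 58.501
Retention S: 1000/CN − 10 with CN=58.501 → S = 3100/437 ≈ 7.094 in
Ia = 0.2·(3100/437) = 620/437 in ≈ 1.419 in

S = 3100/437 in ≈ 7.094 in; Ia = 620/437 in ≈ 1.419 in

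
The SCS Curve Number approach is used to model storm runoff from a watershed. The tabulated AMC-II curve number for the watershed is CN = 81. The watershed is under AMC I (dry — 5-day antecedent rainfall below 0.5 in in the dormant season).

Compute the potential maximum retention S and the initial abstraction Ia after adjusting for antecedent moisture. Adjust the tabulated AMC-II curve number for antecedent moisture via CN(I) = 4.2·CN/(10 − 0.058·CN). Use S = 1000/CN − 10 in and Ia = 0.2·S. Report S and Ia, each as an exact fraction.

CN(I) from CN(II)=81: (4.2·81)/(10 − 0.058·81) = 170100/2651 ≈ 64.164
S = 1000/(170100/2651) − 10 = 9500/1701 in ≈ 5.585 in
Initial abstraction Ia = S/5 = (9500/1701)/5 = 1900/1701 ≈ 1.117 in

S = 9500/1701 in ≈ 5.585 in; Ia = 1900/1701 in ≈ 1.117 in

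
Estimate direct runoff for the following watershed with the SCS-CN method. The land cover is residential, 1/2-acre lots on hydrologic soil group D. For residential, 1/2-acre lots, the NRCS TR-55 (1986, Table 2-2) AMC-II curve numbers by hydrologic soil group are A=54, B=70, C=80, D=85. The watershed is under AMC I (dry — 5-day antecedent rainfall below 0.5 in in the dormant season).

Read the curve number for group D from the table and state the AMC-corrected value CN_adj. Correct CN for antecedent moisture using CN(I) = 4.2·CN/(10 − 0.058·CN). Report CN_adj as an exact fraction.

CN_adj = 11900/169 ≈ 70.414

NRCS table: residential, 1/2-acre lots, soil group D → CN(II) = 85
Adjust CN=85 to AMC I: 4.2·85/(10 − 0.058·85) → 357 ÷ (507/100) = 11900/169 ≈ 70.414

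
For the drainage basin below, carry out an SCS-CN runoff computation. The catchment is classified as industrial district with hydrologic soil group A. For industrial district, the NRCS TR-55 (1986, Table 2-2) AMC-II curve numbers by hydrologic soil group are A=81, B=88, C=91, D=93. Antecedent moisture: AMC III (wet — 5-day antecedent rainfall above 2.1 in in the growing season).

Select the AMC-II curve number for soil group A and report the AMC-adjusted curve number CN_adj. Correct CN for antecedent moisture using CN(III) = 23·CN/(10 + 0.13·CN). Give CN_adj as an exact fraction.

NRCS table: industrial district, soil group A → CN(II) = 81
CN(III) from CN(II)=81: (23·81)/(10 + 0.13·81) = 186300/2053 ≈ 90.745

CN_adj = 186300/2053 ≈ 90.745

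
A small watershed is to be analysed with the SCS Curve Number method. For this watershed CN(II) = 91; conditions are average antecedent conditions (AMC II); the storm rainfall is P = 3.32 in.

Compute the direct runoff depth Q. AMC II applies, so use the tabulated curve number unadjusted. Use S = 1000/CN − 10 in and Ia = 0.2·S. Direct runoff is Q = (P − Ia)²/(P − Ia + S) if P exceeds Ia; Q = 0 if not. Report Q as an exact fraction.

Q = 50452609/21278075 in ≈ 2.371 in

CN(II) = 91; AMC II needs no correction.
Max retention: S = 1000/91 − 10 = 90/91 in (≈ 0.989 in)
Ia = 0.2S: 0.2·0.989 = 0.198 in (exactly 18/91)
Excess rainfall: 3.320 − 0.198 = 3.122 in; P > Ia so Q > 0
Q: (7103/2275)² ÷ (9353/2275) = 50452609/21278075 in (≈ 2.371 in)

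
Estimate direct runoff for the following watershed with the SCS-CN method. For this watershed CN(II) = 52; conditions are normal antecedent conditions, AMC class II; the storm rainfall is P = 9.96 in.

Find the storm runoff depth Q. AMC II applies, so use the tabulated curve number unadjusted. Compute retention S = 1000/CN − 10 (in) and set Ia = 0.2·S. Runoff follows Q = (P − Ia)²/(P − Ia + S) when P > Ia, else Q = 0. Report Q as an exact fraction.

Q = 2317923/610675 in ≈ 3.796 in

AMC II — tabulated CN = 52 applies directly.
S = 1000/52 − 10 = 120/13 in ≈ 9.231 in
Ia = 0.2·(120/13) = 24/13 in ≈ 1.846 in
Since P=9.960 > Ia=1.846: effective rainfall P−Ia = 2637/325 in
Runoff Q = (P−Ia)²/(P−Ia+S) = (8.114)²/(8.114+9.231) = 2317923/610675 ≈ 3.796 in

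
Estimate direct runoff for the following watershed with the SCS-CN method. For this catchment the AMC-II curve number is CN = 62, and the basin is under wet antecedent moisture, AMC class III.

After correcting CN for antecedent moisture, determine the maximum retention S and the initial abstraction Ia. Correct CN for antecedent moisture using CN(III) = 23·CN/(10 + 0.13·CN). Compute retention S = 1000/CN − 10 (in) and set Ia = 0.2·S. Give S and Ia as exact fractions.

Adjust CN=62 to AMC III: 23·62/(10 + 0.13·62) → 1426 ÷ (903/50) = 71300/903 ≈ 78.959
Retention S: 1000/CN − 10 with CN=78.959 → S = 1900/713 ≈ 2.665 in
Initial abstraction Ia = S/5 = (1900/713)/5 = 380/713 ≈ 0.533 in

S = 1900/713 in ≈ 2.665 in; Ia = 380/713 in ≈ 0.533 in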